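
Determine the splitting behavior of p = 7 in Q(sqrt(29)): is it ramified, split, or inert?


K = Q(sqrt(29)). Since d mod 4 = 1, disc(K) = 29.
Check p | disc: 29 mod 7 = 1.
p does not divide disc. Compute Legendre symbol (d/p):
1^((7-1)/2) mod 7 = 1
(d/p) = 1, so p splits: (p) = P*P' with e=1, f=1, g=2.
Therefore p is split.

split


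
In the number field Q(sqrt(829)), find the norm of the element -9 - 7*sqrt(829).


N(a + b*sqrt(d)) = a^2 - d*b^2
= (-9)^2 - (829)*(-7)^2
= 81 - 40621
= -40540

-40540


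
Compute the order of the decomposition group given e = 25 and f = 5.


|D_P| = e * f
= 25 * 5
= 125

125


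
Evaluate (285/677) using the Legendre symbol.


p = 677 is prime, so compute (285/677) with the reciprocity algorithm (Jacobi-symbol steps: pull out 2s via (2/n), flip via reciprocity, reduce):
  reciprocity: (285/677) -> +(677/285)
  reduce: (107/285)
  reciprocity: (107/285) -> +(285/107)
  reduce: (71/107)
  reciprocity: (71/107) -> -(107/71)
  reduce: (36/71)
  pull out 2: (2/71) = +1  (since 71 mod 8 = 7)
  pull out 2: (2/71) = +1  (since 71 mod 8 = 7)
  reciprocity: (9/71) -> +(71/9)
  reduce: (8/9)
  pull out 2: (2/9) = +1  (since 9 mod 8 = 1)
  pull out 2: (2/9) = +1  (since 9 mod 8 = 1)
  pull out 2: (2/9) = +1  (since 9 mod 8 = 1)
  (1/9) = 1
Product of signs = -1
(285/677) = -1

-1


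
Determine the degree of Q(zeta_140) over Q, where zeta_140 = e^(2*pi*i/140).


The degree equals Euler's totient phi(140).
140 = 2^2 * 5 * 7
phi(140) = 48

48


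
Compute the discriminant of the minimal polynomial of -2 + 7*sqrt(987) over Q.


The element -2 + 7*sqrt(987) has minimal polynomial:
x^2 + 4*x - 48359
Discriminant = (4)^2 - 4*(-48359)
= 16 + 193436
= 193452

193452


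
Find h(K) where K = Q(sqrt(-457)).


K = Q(sqrt(-457)). d mod 4 = 3, so D = disc(K) = 4d = -1828
h(K) equals the number of primitive reduced positive-definite forms (a, b, c) = a*x^2 + b*x*y + c*y^2 with b^2 - 4ac = D,
where reduced means |b| <= a <= c, with b >= 0 whenever |b| = a or a = c, and primitive means gcd(a, b, c) = 1.
Reduced forces 3a^2 <= |D| = 1828, so 1 <= a <= 24; b must have the parity of D, and c = (b^2 - D)/(4a) must be an integer >= a.
Enumerate a = 1..24, b in [-a, a]:
  a=1: (1, 0, 457)  [1]
  a=2: (2, 2, 229)  [1]
  a=3..10: none
  a=11: (11, -8, 43), (11, 8, 43)  [2]
  a=12..16: none
  a=17: (17, -12, 29), (17, 12, 29)  [2]
  a=18..21: none
  a=22: (22, -14, 23), (22, 14, 23)  [2]
  a=23..24: none
Total reduced forms: 1 + 1 + 2 + 2 + 2 = 8
h = 8

8


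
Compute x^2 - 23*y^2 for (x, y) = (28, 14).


x^2 - d*y^2
= 28^2 - 23*14^2
= 784 - 4508
= -3724

-3724


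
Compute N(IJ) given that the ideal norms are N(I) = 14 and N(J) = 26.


N(IJ) = N(I) * N(J)
= 14 * 26
= 364

364


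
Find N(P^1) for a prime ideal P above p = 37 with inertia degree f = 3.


N(P^a) = p^(a*f)
= 37^(1*3)
= 37^3
= 50653

50653


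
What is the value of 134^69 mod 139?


p = 139 is prime and the exponent is (p-1)/2 = 69, so by Euler's criterion 134^69 = (134/139) = +1 or -1 mod 139.
Compute by square-and-multiply:
  69 = 64 + 4 + 1 (binary 1000101)
  Repeated squaring mod 139: 134^1 = 134, 134^2 = 25, 134^4 = 69, 134^8 = 35, 134^16 = 113, 134^32 = 120, 134^64 = 83
  134^69 = 134^64 * 134^4 * 134^1 = 83 * 69 * 134 mod 139
    83 * 69 = 5727 = 28 mod 139
    28 * 134 = 3752 = 138 mod 139
  134^69 = 138 mod 139
Result 138 = p - 1 = -1 mod 139: 134 is a quadratic non-residue mod 139. As a residue in [0, p-1] the value is 138.
134^69 mod 139 = 138

138


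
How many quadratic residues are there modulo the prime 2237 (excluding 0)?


For prime p, the number of non-zero quadratic residues is (p-1)/2.
= (2237-1)/2
= 1118

1118


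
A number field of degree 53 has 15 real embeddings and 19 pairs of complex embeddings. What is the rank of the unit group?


By Dirichlet's unit theorem:
rank = r1 + r2 - 1
= 15 + 19 - 1
= 33

33


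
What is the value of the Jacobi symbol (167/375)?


Compute (167/375) via quadratic reciprocity:
  reciprocity: (167/375) -> -(375/167)
  reduce: (41/167)
  reciprocity: (41/167) -> +(167/41)
  reduce: (3/41)
  reciprocity: (3/41) -> +(41/3)
  reduce: (2/3)
  pull out 2: (2/3) = -1  (since 3 mod 8 = 3)
  (1/3) = 1
Product of signs = 1

1


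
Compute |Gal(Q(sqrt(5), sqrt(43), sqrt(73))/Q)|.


The 3 square roots of distinct primes are multiplicatively independent over Q,
so [K:Q] = 2^3 and Gal(K/Q) is isomorphic to (Z/2Z)^3.
|Gal| = 2^3 = 8

8


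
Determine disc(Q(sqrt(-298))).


For K = Q(sqrt(d)) with d squarefree: disc(K) = d if d = 1 mod 4, and disc(K) = 4d if d = 2 or 3 mod 4.
Here d = -298, and d mod 4 = 2.
d = 2 mod 4, not 1 (O_K = Z[sqrt(d)]), so disc(K) = 4d = 4 * (-298) = -1192

-1192


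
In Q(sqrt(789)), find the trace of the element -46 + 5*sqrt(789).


Tr(a + b*sqrt(d)) = (a + b*sqrt(d)) + (a - b*sqrt(d)) = 2a
= 2 * (-46)
= -92

-92


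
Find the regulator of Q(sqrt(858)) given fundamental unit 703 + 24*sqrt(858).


epsilon = 703 + 24*sqrt(858)
= 1405.9993
R = ln(1405.9993)
= 7.2485

7.2485


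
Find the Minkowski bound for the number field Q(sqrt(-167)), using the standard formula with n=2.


d = -167, d mod 4 = 1, so disc(K) = d = -167; |disc(K)| = 167
Imaginary quadratic field, so n = 2, s = r2 = 1, r1 = 0
M = (n!/n^n) * (4/pi)^s * sqrt(|disc(K)|) = (2!/2^2) * (4/pi)^1 * sqrt(167)
= 0.5 * 1.273240 * 12.922848
= 8.2269

8.2269


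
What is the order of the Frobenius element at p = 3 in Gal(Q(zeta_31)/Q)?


The Frobenius at p in Gal(Q(zeta_n)/Q) = (Z/nZ)* is the class of p, so its order is ord_31(3), the smallest k >= 1 with 3^k = 1 mod 31.
n = 31 = 31, phi(31) = 30; the order divides phi(n).
Divisors of 30: 1, 2, 3, 5, 6, 10, 15, 30
Repeated squaring mod 31: 3^1 = 3, 3^2 = 9, 3^4 = 19, 3^8 = 20, 3^16 = 28
Test divisors in increasing order:
  k=1: 3^1 = 3 mod 31
  k=2: 3^2 = 9 mod 31
  k=3: 3^3 = 9 * 3 = 27 mod 31
  k=5: 3^5 = 19 * 3 = 26 mod 31
  k=6: 3^6 = 19 * 9 = 16 mod 31
  k=10: 3^10 = 20 * 9 = 25 mod 31
  k=15: 3^15 = 20 * 19 * 9 * 3 = 30 mod 31
  k=30: 3^30 = 28 * 20 * 19 * 9 = 1 mod 31  <- first divisor giving 1
Order = 30

30


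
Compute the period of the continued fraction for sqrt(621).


Run the CF algorithm for sqrt(621).
a_0 = floor(sqrt(621)) = 24; set m_0=0, q_0=1.
Recurrence: m' = q*a - m,  q' = (d - m'^2)/q,  a' = floor((a_0 + m')/q').
  step 1: m=24, q=45, a=1
  step 2: m=21, q=4, a=11
  step 3: m=23, q=23, a=2
  step 4: m=23, q=4, a=11
  step 5: m=21, q=45, a=1
  step 6: m=24, q=1, a=48
a_6 = 2*a_0 = 48, so the period closes here.
sqrt(621) = [24; 1, 11, 2, 11, 1, 48]
Period length = 6

6


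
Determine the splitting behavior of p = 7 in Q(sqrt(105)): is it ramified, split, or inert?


K = Q(sqrt(105)). Since d mod 4 = 1, disc(K) = 105.
Check p | disc: 105 mod 7 = 0.
p divides disc, so p ramifies: (p) = P^2 with e=2, f=1, g=1.
Therefore p is ramified.

ramified


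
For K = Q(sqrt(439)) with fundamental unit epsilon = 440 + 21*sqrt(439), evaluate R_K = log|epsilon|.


epsilon = 440 + 21*sqrt(439)
= 879.9989
R = ln(879.9989)
= 6.7799

6.7799


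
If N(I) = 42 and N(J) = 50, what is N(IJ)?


N(IJ) = N(I) * N(J)
= 42 * 50
= 2100

2100


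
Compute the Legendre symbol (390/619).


p = 619 is prime, so compute (390/619) with the reciprocity algorithm (Jacobi-symbol steps: pull out 2s via (2/n), flip via reciprocity, reduce):
  pull out 2: (2/619) = -1  (since 619 mod 8 = 3)
  reciprocity: (195/619) -> -(619/195)
  reduce: (34/195)
  pull out 2: (2/195) = -1  (since 195 mod 8 = 3)
  reciprocity: (17/195) -> +(195/17)
  reduce: (8/17)
  pull out 2: (2/17) = +1  (since 17 mod 8 = 1)
  pull out 2: (2/17) = +1  (since 17 mod 8 = 1)
  pull out 2: (2/17) = +1  (since 17 mod 8 = 1)
  (1/17) = 1
Product of signs = -1
(390/619) = -1

-1


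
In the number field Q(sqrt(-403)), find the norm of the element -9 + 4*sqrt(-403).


N(a + b*sqrt(d)) = a^2 - d*b^2
= (-9)^2 - (-403)*(4)^2
= 81 + 6448
= 6529

6529


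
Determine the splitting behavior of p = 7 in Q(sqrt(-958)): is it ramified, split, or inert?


K = Q(sqrt(-958)). Since d mod 4 = 2, disc(K) = -3832.
Check p | disc: -3832 mod 7 = 4.
p does not divide disc. Compute Legendre symbol (d/p):
1^((7-1)/2) mod 7 = 1
(d/p) = 1, so p splits: (p) = P*P' with e=1, f=1, g=2.
Therefore p is split.

split


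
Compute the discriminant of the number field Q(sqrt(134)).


For K = Q(sqrt(d)) with d squarefree: disc(K) = d if d = 1 mod 4, and disc(K) = 4d if d = 2 or 3 mod 4.
Here d = 134, and d mod 4 = 2.
d = 2 mod 4, not 1 (O_K = Z[sqrt(d)]), so disc(K) = 4d = 4 * (134) = 536

536


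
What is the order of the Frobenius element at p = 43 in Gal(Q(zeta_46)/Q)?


The Frobenius at p in Gal(Q(zeta_n)/Q) = (Z/nZ)* is the class of p, so its order is ord_46(43), the smallest k >= 1 with 43^k = 1 mod 46.
n = 46 = 2 * 23, phi(46) = 22; the order divides phi(n).
Divisors of 22: 1, 2, 11, 22
Repeated squaring mod 46: 43^1 = 43, 43^2 = 9, 43^4 = 35, 43^8 = 29, 43^16 = 13
Test divisors in increasing order:
  k=1: 43^1 = 43 mod 46
  k=2: 43^2 = 9 mod 46
  k=11: 43^11 = 29 * 9 * 43 = 45 mod 46
  k=22: 43^22 = 13 * 35 * 9 = 1 mod 46  <- first divisor giving 1
Order = 22

22


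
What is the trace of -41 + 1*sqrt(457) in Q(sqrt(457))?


Tr(a + b*sqrt(d)) = (a + b*sqrt(d)) + (a - b*sqrt(d)) = 2a
= 2 * (-41)
= -82

-82


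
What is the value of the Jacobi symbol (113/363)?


Compute (113/363) via quadratic reciprocity:
  reciprocity: (113/363) -> +(363/113)
  reduce: (24/113)
  pull out 2: (2/113) = +1  (since 113 mod 8 = 1)
  pull out 2: (2/113) = +1  (since 113 mod 8 = 1)
  pull out 2: (2/113) = +1  (since 113 mod 8 = 1)
  reciprocity: (3/113) -> +(113/3)
  reduce: (2/3)
  pull out 2: (2/3) = -1  (since 3 mod 8 = 3)
  (1/3) = 1
Product of signs = -1

-1


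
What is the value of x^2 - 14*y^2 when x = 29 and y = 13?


x^2 - d*y^2
= 29^2 - 14*13^2
= 841 - 2366
= -1525

-1525


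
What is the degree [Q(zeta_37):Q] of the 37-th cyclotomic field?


The degree equals Euler's totient phi(37).
37 = 37
phi(37) = 36

36


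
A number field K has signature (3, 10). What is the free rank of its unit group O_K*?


By Dirichlet's unit theorem:
rank = r1 + r2 - 1
= 3 + 10 - 1
= 12

12


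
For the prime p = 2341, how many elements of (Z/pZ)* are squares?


For prime p, the number of non-zero quadratic residues is (p-1)/2.
= (2341-1)/2
= 1170

1170


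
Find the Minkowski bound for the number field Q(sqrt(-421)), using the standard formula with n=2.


d = -421, d mod 4 = 3, so disc(K) = 4d = -1684; |disc(K)| = 1684
Imaginary quadratic field, so n = 2, s = r2 = 1, r1 = 0
M = (n!/n^n) * (4/pi)^s * sqrt(|disc(K)|) = (2!/2^2) * (4/pi)^1 * sqrt(1684)
= 0.5 * 1.273240 * 41.036569
= 26.1247

26.1247


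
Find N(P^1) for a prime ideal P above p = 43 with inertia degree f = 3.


N(P^a) = p^(a*f)
= 43^(1*3)
= 43^3
= 79507

79507


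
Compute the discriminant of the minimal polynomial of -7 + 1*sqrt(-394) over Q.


The element -7 + 1*sqrt(-394) has minimal polynomial:
x^2 + 14*x + 443
Discriminant = (14)^2 - 4*(443)
= 196 - 1772
= -1576

-1576


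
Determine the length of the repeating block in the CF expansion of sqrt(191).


Run the CF algorithm for sqrt(191).
a_0 = floor(sqrt(191)) = 13; set m_0=0, q_0=1.
Recurrence: m' = q*a - m,  q' = (d - m'^2)/q,  a' = floor((a_0 + m')/q').
  step 1: m=13, q=22, a=1
  step 2: m=9, q=5, a=4
  step 3: m=11, q=14, a=1
  step 4: m=3, q=13, a=1
  step 5: m=10, q=7, a=3
  step 6: m=11, q=10, a=2
  step 7: m=9, q=11, a=2
  step 8: m=13, q=2, a=13
  step 9: m=13, q=11, a=2
  step 10: m=9, q=10, a=2
  step 11: m=11, q=7, a=3
  step 12: m=10, q=13, a=1
  step 13: m=3, q=14, a=1
  step 14: m=11, q=5, a=4
  step 15: m=9, q=22, a=1
  step 16: m=13, q=1, a=26
a_16 = 2*a_0 = 26, so the period closes here.
sqrt(191) = [13; 1, 4, 1, 1, 3, 2, 2, 13, 2, 2, 3, 1, 1, 4, 1, 26]
Period length = 16

16


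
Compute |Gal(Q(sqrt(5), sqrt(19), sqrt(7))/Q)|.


The 3 square roots of distinct primes are multiplicatively independent over Q,
so [K:Q] = 2^3 and Gal(K/Q) is isomorphic to (Z/2Z)^3.
|Gal| = 2^3 = 8

8


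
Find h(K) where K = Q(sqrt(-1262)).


K = Q(sqrt(-1262)). d mod 4 = 2, so D = disc(K) = 4d = -5048
h(K) equals the number of primitive reduced positive-definite forms (a, b, c) = a*x^2 + b*x*y + c*y^2 with b^2 - 4ac = D,
where reduced means |b| <= a <= c, with b >= 0 whenever |b| = a or a = c, and primitive means gcd(a, b, c) = 1.
Reduced forces 3a^2 <= |D| = 5048, so 1 <= a <= 41; b must have the parity of D, and c = (b^2 - D)/(4a) must be an integer >= a.
Enumerate a = 1..41, b in [-a, a]:
  a=1: (1, 0, 1262)  [1]
  a=2: (2, 0, 631)  [1]
  a=3: (3, -2, 421), (3, 2, 421)  [2]
  a=4..5: none
  a=6: (6, -4, 211), (6, 4, 211)  [2]
  a=7..8: none
  a=9: (9, -8, 142), (9, 8, 142)  [2]
  a=10: none
  a=11: (11, -10, 117), (11, 10, 117)  [2]
  a=12: none
  a=13: (13, -10, 99), (13, 10, 99)  [2]
  a=14..16: none
  a=17: (17, -16, 78), (17, 16, 78)  [2]
  a=18: (18, -8, 71), (18, 8, 71)  [2]
  a=19: (19, -14, 69), (19, 14, 69)  [2]
  a=20..21: none
  a=22: (22, -12, 59), (22, 12, 59)  [2]
  a=23: (23, -14, 57), (23, 14, 57)  [2]
  a=24..25: none
  a=26: (26, -16, 51), (26, 16, 51)  [2]
  a=27: (27, -26, 53), (27, 26, 53)  [2]
  a=28..30: none
  a=31: (31, -6, 41), (31, 6, 41)  [2]
  a=32: none
  a=33: (33, -32, 46), (33, -10, 39), (33, 10, 39), (33, 32, 46)  [4]
  a=34: (34, -16, 39), (34, 16, 39)  [2]
  a=35..36: none
  a=37: (37, -24, 38), (37, 24, 38)  [2]
  a=38..41: none
Total reduced forms: 1 + 1 + 2 + 2 + 2 + 2 + 2 + 2 + 2 + 2 + 2 + 2 + 2 + 2 + 2 + 4 + 2 + 2 = 36
h = 36

36


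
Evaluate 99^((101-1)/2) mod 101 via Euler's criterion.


p = 101 is prime and the exponent is (p-1)/2 = 50, so by Euler's criterion 99^50 = (99/101) = +1 or -1 mod 101.
Compute by square-and-multiply:
  50 = 32 + 16 + 2 (binary 110010)
  Repeated squaring mod 101: 99^1 = 99, 99^2 = 4, 99^4 = 16, 99^8 = 54, 99^16 = 88, 99^32 = 68
  99^50 = 99^32 * 99^16 * 99^2 = 68 * 88 * 4 mod 101
    68 * 88 = 5984 = 25 mod 101
    25 * 4 = 100 = 100 mod 101
  99^50 = 100 mod 101
Result 100 = p - 1 = -1 mod 101: 99 is a quadratic non-residue mod 101. As a residue in [0, p-1] the value is 100.
99^50 mod 101 = 100

100


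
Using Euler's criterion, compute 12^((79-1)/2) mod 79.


p = 79 is prime and the exponent is (p-1)/2 = 39, so by Euler's criterion 12^39 = (12/79) = +1 or -1 mod 79.
Compute by square-and-multiply:
  39 = 32 + 4 + 2 + 1 (binary 100111)
  Repeated squaring mod 79: 12^1 = 12, 12^2 = 65, 12^4 = 38, 12^8 = 22, 12^16 = 10, 12^32 = 21
  12^39 = 12^32 * 12^4 * 12^2 * 12^1 = 21 * 38 * 65 * 12 mod 79
    21 * 38 = 798 = 8 mod 79
    8 * 65 = 520 = 46 mod 79
    46 * 12 = 552 = 78 mod 79
  12^39 = 78 mod 79
Result 78 = p - 1 = -1 mod 79: 12 is a quadratic non-residue mod 79. As a residue in [0, p-1] the value is 78.
12^39 mod 79 = 78

78


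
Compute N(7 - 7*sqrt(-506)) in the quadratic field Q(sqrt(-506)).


N(a + b*sqrt(d)) = a^2 - d*b^2
= (7)^2 - (-506)*(-7)^2
= 49 + 24794
= 24843

24843


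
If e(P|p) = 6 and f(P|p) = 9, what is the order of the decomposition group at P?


|D_P| = e * f
= 6 * 9
= 54

54


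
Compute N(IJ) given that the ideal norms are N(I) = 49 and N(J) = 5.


N(IJ) = N(I) * N(J)
= 49 * 5
= 245

245


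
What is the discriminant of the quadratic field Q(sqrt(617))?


For K = Q(sqrt(d)) with d squarefree: disc(K) = d if d = 1 mod 4, and disc(K) = 4d if d = 2 or 3 mod 4.
Here d = 617, and d mod 4 = 1.
d = 1 mod 4 (O_K = Z[(1+sqrt(d))/2]), so disc(K) = d = 617

617


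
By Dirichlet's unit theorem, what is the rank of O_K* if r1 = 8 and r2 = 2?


By Dirichlet's unit theorem:
rank = r1 + r2 - 1
= 8 + 2 - 1
= 9

9


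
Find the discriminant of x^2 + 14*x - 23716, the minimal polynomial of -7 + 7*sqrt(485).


The element -7 + 7*sqrt(485) has minimal polynomial:
x^2 + 14*x - 23716
Discriminant = (14)^2 - 4*(-23716)
= 196 + 94864
= 95060

95060


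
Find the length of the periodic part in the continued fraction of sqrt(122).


Run the CF algorithm for sqrt(122).
a_0 = floor(sqrt(122)) = 11; set m_0=0, q_0=1.
Recurrence: m' = q*a - m,  q' = (d - m'^2)/q,  a' = floor((a_0 + m')/q').
  step 1: m=11, q=1, a=22
a_1 = 2*a_0 = 22, so the period closes here.
sqrt(122) = [11; 22]
Period length = 1

1


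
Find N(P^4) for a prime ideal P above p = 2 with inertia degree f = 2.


N(P^a) = p^(a*f)
= 2^(4*2)
= 2^8
= 256

256


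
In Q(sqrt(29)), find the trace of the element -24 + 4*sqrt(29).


Tr(a + b*sqrt(d)) = (a + b*sqrt(d)) + (a - b*sqrt(d)) = 2a
= 2 * (-24)
= -48

-48


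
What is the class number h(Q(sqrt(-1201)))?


K = Q(sqrt(-1201)). d mod 4 = 3, so D = disc(K) = 4d = -4804
h(K) equals the number of primitive reduced positive-definite forms (a, b, c) = a*x^2 + b*x*y + c*y^2 with b^2 - 4ac = D,
where reduced means |b| <= a <= c, with b >= 0 whenever |b| = a or a = c, and primitive means gcd(a, b, c) = 1.
Reduced forces 3a^2 <= |D| = 4804, so 1 <= a <= 40; b must have the parity of D, and c = (b^2 - D)/(4a) must be an integer >= a.
Enumerate a = 1..40, b in [-a, a]:
  a=1: (1, 0, 1201)  [1]
  a=2: (2, 2, 601)  [1]
  a=3..4: none
  a=5: (5, -4, 241), (5, 4, 241)  [2]
  a=6..9: none
  a=10: (10, -6, 121), (10, 6, 121)  [2]
  a=11: (11, -6, 110), (11, 6, 110)  [2]
  a=12..21: none
  a=22: (22, -6, 55), (22, 6, 55)  [2]
  a=23: (23, -16, 55), (23, 16, 55)  [2]
  a=24: none
  a=25: (25, -14, 50), (25, 14, 50)  [2]
  a=26..30: none
  a=31: (31, -30, 46), (31, 30, 46)  [2]
  a=32..40: none
Total reduced forms: 1 + 1 + 2 + 2 + 2 + 2 + 2 + 2 + 2 = 16
h = 16

16


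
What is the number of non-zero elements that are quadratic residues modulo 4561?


For prime p, the number of non-zero quadratic residues is (p-1)/2.
= (4561-1)/2
= 2280

2280


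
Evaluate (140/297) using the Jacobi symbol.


Compute (140/297) via quadratic reciprocity:
  pull out 2: (2/297) = +1  (since 297 mod 8 = 1)
  pull out 2: (2/297) = +1  (since 297 mod 8 = 1)
  reciprocity: (35/297) -> +(297/35)
  reduce: (17/35)
  reciprocity: (17/35) -> +(35/17)
  reduce: (1/17)
  (1/17) = 1
Product of signs = 1

1


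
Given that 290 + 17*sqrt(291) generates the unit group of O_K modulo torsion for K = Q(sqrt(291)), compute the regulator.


epsilon = 290 + 17*sqrt(291)
= 579.9983
R = ln(579.9983)
= 6.3630

6.3630


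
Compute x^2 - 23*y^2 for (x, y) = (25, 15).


x^2 - d*y^2
= 25^2 - 23*15^2
= 625 - 5175
= -4550

-4550


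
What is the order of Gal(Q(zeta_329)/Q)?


|Gal(Q(zeta_329)/Q)| = phi(329)
= 276

276


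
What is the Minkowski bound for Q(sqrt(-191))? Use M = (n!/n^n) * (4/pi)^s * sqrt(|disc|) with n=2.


d = -191, d mod 4 = 1, so disc(K) = d = -191; |disc(K)| = 191
Imaginary quadratic field, so n = 2, s = r2 = 1, r1 = 0
M = (n!/n^n) * (4/pi)^s * sqrt(|disc(K)|) = (2!/2^2) * (4/pi)^1 * sqrt(191)
= 0.5 * 1.273240 * 13.820275
= 8.7983

8.7983


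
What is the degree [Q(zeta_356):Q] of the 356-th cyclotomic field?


The degree equals Euler's totient phi(356).
356 = 2^2 * 89
phi(356) = 176

176


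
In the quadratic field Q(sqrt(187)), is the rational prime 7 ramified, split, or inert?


K = Q(sqrt(187)). Since d mod 4 = 3, disc(K) = 748.
Check p | disc: 748 mod 7 = 6.
p does not divide disc. Compute Legendre symbol (d/p):
5^((7-1)/2) mod 7 = -1
(d/p) = -1, so p is inert: (p) stays prime with e=1, f=2, g=1.
Therefore p is inert.

inert


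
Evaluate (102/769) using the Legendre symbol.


p = 769 is prime, so compute (102/769) with the reciprocity algorithm (Jacobi-symbol steps: pull out 2s via (2/n), flip via reciprocity, reduce):
  pull out 2: (2/769) = +1  (since 769 mod 8 = 1)
  reciprocity: (51/769) -> +(769/51)
  reduce: (4/51)
  pull out 2: (2/51) = -1  (since 51 mod 8 = 3)
  pull out 2: (2/51) = -1  (since 51 mod 8 = 3)
  (1/51) = 1
Product of signs = 1
(102/769) = 1

1


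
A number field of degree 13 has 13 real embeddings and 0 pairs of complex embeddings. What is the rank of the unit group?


By Dirichlet's unit theorem:
rank = r1 + r2 - 1
= 13 + 0 - 1
= 12

12


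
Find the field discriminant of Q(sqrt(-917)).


For K = Q(sqrt(d)) with d squarefree: disc(K) = d if d = 1 mod 4, and disc(K) = 4d if d = 2 or 3 mod 4.
Here d = -917, and d mod 4 = 3.
d = 3 mod 4, not 1 (O_K = Z[sqrt(d)]), so disc(K) = 4d = 4 * (-917) = -3668

-3668


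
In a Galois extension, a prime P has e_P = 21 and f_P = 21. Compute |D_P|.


|D_P| = e * f
= 21 * 21
= 441

441


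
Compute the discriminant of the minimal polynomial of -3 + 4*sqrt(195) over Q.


The element -3 + 4*sqrt(195) has minimal polynomial:
x^2 + 6*x - 3111
Discriminant = (6)^2 - 4*(-3111)
= 36 + 12444
= 12480

12480


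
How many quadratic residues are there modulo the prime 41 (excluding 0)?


For prime p, the number of non-zero quadratic residues is (p-1)/2.
= (41-1)/2
= 20

20


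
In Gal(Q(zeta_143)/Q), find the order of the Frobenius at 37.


The Frobenius at p in Gal(Q(zeta_n)/Q) = (Z/nZ)* is the class of p, so its order is ord_143(37), the smallest k >= 1 with 37^k = 1 mod 143.
n = 143 = 11 * 13, phi(143) = 120; the order divides phi(n).
Divisors of 120: 1, 2, 3, 4, 5, 6, 8, 10, 12, 15, 20, 24, 30, 40, 60, 120
Repeated squaring mod 143: 37^1 = 37, 37^2 = 82, 37^4 = 3, 37^8 = 9, 37^16 = 81, 37^32 = 126, 37^64 = 3
Test divisors in increasing order:
  k=1: 37^1 = 37 mod 143
  k=2: 37^2 = 82 mod 143
  k=3: 37^3 = 82 * 37 = 31 mod 143
  k=4: 37^4 = 3 mod 143
  k=5: 37^5 = 3 * 37 = 111 mod 143
  k=6: 37^6 = 3 * 82 = 103 mod 143
  k=8: 37^8 = 9 mod 143
  k=10: 37^10 = 9 * 82 = 23 mod 143
  k=12: 37^12 = 9 * 3 = 27 mod 143
  k=15: 37^15 = 9 * 3 * 82 * 37 = 122 mod 143
  k=20: 37^20 = 81 * 3 = 100 mod 143
  k=24: 37^24 = 81 * 9 = 14 mod 143
  k=30: 37^30 = 81 * 9 * 3 * 82 = 12 mod 143
  k=40: 37^40 = 126 * 9 = 133 mod 143
  k=60: 37^60 = 126 * 81 * 9 * 3 = 1 mod 143  <- first divisor giving 1
Order = 60

60


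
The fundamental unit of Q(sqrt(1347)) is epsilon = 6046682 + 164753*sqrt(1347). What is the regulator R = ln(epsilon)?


epsilon = 6046682 + 164753*sqrt(1347)
= 1.2093e+07
R = ln(1.2093e+07)
= 16.3082

16.3082


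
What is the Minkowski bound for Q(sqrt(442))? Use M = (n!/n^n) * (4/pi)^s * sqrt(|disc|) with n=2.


d = 442, d mod 4 = 2, so disc(K) = 4d = 1768; |disc(K)| = 1768
Real quadratic field, so n = 2, s = r2 = 0, r1 = 2
M = (n!/n^n) * (4/pi)^s * sqrt(|disc(K)|) = (2!/2^2) * (4/pi)^0 * sqrt(1768)
= 0.5 * 1.000000 * 42.047592
= 21.0238

21.0238


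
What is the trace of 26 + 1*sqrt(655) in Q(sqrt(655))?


Tr(a + b*sqrt(d)) = (a + b*sqrt(d)) + (a - b*sqrt(d)) = 2a
= 2 * (26)
= 52

52


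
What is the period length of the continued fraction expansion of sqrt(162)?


Run the CF algorithm for sqrt(162).
a_0 = floor(sqrt(162)) = 12; set m_0=0, q_0=1.
Recurrence: m' = q*a - m,  q' = (d - m'^2)/q,  a' = floor((a_0 + m')/q').
  step 1: m=12, q=18, a=1
  step 2: m=6, q=7, a=2
  step 3: m=8, q=14, a=1
  step 4: m=6, q=9, a=2
  step 5: m=12, q=2, a=12
  step 6: m=12, q=9, a=2
  step 7: m=6, q=14, a=1
  step 8: m=8, q=7, a=2
  step 9: m=6, q=18, a=1
  step 10: m=12, q=1, a=24
a_10 = 2*a_0 = 24, so the period closes here.
sqrt(162) = [12; 1, 2, 1, 2, 12, 2, 1, 2, 1, 24]
Period length = 10

10


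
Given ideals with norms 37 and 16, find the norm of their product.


N(IJ) = N(I) * N(J)
= 37 * 16
= 592

592


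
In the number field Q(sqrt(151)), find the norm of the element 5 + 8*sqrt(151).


N(a + b*sqrt(d)) = a^2 - d*b^2
= (5)^2 - (151)*(8)^2
= 25 - 9664
= -9639

-9639


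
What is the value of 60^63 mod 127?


p = 127 is prime and the exponent is (p-1)/2 = 63, so by Euler's criterion 60^63 = (60/127) = +1 or -1 mod 127.
Compute by square-and-multiply:
  63 = 32 + 16 + 8 + 4 + 2 + 1 (binary 111111)
  Repeated squaring mod 127: 60^1 = 60, 60^2 = 44, 60^4 = 31, 60^8 = 72, 60^16 = 104, 60^32 = 21
  60^63 = 60^32 * 60^16 * 60^8 * 60^4 * 60^2 * 60^1 = 21 * 104 * 72 * 31 * 44 * 60 mod 127
    21 * 104 = 2184 = 25 mod 127
    25 * 72 = 1800 = 22 mod 127
    22 * 31 = 682 = 47 mod 127
    47 * 44 = 2068 = 36 mod 127
    36 * 60 = 2160 = 1 mod 127
  60^63 = 1 mod 127
Result 1: 60 is a quadratic residue mod 127.
60^63 mod 127 = 1

1


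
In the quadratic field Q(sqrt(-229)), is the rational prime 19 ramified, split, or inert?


K = Q(sqrt(-229)). Since d mod 4 = 3, disc(K) = -916.
Check p | disc: -916 mod 19 = 15.
p does not divide disc. Compute Legendre symbol (d/p):
18^((19-1)/2) mod 19 = -1
(d/p) = -1, so p is inert: (p) stays prime with e=1, f=2, g=1.
Therefore p is inert.

inert


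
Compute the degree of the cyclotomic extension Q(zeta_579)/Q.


The degree equals Euler's totient phi(579).
579 = 3 * 193
phi(579) = 384

384


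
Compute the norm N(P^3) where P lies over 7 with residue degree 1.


N(P^a) = p^(a*f)
= 7^(3*1)
= 7^3
= 343

343


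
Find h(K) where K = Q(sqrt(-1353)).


K = Q(sqrt(-1353)). d mod 4 = 3, so D = disc(K) = 4d = -5412
h(K) equals the number of primitive reduced positive-definite forms (a, b, c) = a*x^2 + b*x*y + c*y^2 with b^2 - 4ac = D,
where reduced means |b| <= a <= c, with b >= 0 whenever |b| = a or a = c, and primitive means gcd(a, b, c) = 1.
Reduced forces 3a^2 <= |D| = 5412, so 1 <= a <= 42; b must have the parity of D, and c = (b^2 - D)/(4a) must be an integer >= a.
Enumerate a = 1..42, b in [-a, a]:
  a=1: (1, 0, 1353)  [1]
  a=2: (2, 2, 677)  [1]
  a=3: (3, 0, 451)  [1]
  a=4..5: none
  a=6: (6, 6, 227)  [1]
  a=7..10: none
  a=11: (11, 0, 123)  [1]
  a=12: none
  a=13: (13, -10, 106), (13, 10, 106)  [2]
  a=14..21: none
  a=22: (22, 22, 67)  [1]
  a=23: (23, -4, 59), (23, 4, 59)  [2]
  a=24..25: none
  a=26: (26, -10, 53), (26, 10, 53)  [2]
  a=27..32: none
  a=33: (33, 0, 41)  [1]
  a=34..36: none
  a=37: (37, 8, 37)  [1]
  a=38: none
  a=39: (39, -36, 43), (39, 36, 43)  [2]
  a=40..42: none
Total reduced forms: 1 + 1 + 1 + 1 + 1 + 2 + 1 + 2 + 2 + 1 + 1 + 2 = 16
h = 16

16


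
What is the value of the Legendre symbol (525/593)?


p = 593 is prime, so compute (525/593) with the reciprocity algorithm (Jacobi-symbol steps: pull out 2s via (2/n), flip via reciprocity, reduce):
  reciprocity: (525/593) -> +(593/525)
  reduce: (68/525)
  pull out 2: (2/525) = -1  (since 525 mod 8 = 5)
  pull out 2: (2/525) = -1  (since 525 mod 8 = 5)
  reciprocity: (17/525) -> +(525/17)
  reduce: (15/17)
  reciprocity: (15/17) -> +(17/15)
  reduce: (2/15)
  pull out 2: (2/15) = +1  (since 15 mod 8 = 7)
  (1/15) = 1
Product of signs = 1
(525/593) = 1

1


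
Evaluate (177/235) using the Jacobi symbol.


Compute (177/235) via quadratic reciprocity:
  reciprocity: (177/235) -> +(235/177)
  reduce: (58/177)
  pull out 2: (2/177) = +1  (since 177 mod 8 = 1)
  reciprocity: (29/177) -> +(177/29)
  reduce: (3/29)
  reciprocity: (3/29) -> +(29/3)
  reduce: (2/3)
  pull out 2: (2/3) = -1  (since 3 mod 8 = 3)
  (1/3) = 1
Product of signs = -1

-1


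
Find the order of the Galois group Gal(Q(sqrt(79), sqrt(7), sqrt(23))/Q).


The 3 square roots of distinct primes are multiplicatively independent over Q,
so [K:Q] = 2^3 and Gal(K/Q) is isomorphic to (Z/2Z)^3.
|Gal| = 2^3 = 8

8


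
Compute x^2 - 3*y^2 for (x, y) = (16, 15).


x^2 - d*y^2
= 16^2 - 3*15^2
= 256 - 675
= -419

-419


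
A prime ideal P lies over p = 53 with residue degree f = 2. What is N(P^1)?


N(P^a) = p^(a*f)
= 53^(1*2)
= 53^2
= 2809

2809


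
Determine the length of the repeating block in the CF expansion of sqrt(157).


Run the CF algorithm for sqrt(157).
a_0 = floor(sqrt(157)) = 12; set m_0=0, q_0=1.
Recurrence: m' = q*a - m,  q' = (d - m'^2)/q,  a' = floor((a_0 + m')/q').
  step 1: m=12, q=13, a=1
  step 2: m=1, q=12, a=1
  step 3: m=11, q=3, a=7
  step 4: m=10, q=19, a=1
  step 5: m=9, q=4, a=5
  step 6: m=11, q=9, a=2
  step 7: m=7, q=12, a=1
  step 8: m=5, q=11, a=1
  step 9: m=6, q=11, a=1
  step 10: m=5, q=12, a=1
  step 11: m=7, q=9, a=2
  step 12: m=11, q=4, a=5
  step 13: m=9, q=19, a=1
  step 14: m=10, q=3, a=7
  step 15: m=11, q=12, a=1
  step 16: m=1, q=13, a=1
  step 17: m=12, q=1, a=24
a_17 = 2*a_0 = 24, so the period closes here.
sqrt(157) = [12; 1, 1, 7, 1, 5, 2, 1, 1, 1, 1, 2, 5, 1, 7, 1, 1, 24]
Period length = 17

17


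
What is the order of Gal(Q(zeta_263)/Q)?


|Gal(Q(zeta_263)/Q)| = phi(263)
= 262

262


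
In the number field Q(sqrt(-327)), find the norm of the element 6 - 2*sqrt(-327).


N(a + b*sqrt(d)) = a^2 - d*b^2
= (6)^2 - (-327)*(-2)^2
= 36 + 1308
= 1344

1344


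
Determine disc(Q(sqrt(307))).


For K = Q(sqrt(d)) with d squarefree: disc(K) = d if d = 1 mod 4, and disc(K) = 4d if d = 2 or 3 mod 4.
Here d = 307, and d mod 4 = 3.
d = 3 mod 4, not 1 (O_K = Z[sqrt(d)]), so disc(K) = 4d = 4 * (307) = 1228

1228


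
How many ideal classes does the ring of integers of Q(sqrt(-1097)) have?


K = Q(sqrt(-1097)). d mod 4 = 3, so D = disc(K) = 4d = -4388
h(K) equals the number of primitive reduced positive-definite forms (a, b, c) = a*x^2 + b*x*y + c*y^2 with b^2 - 4ac = D,
where reduced means |b| <= a <= c, with b >= 0 whenever |b| = a or a = c, and primitive means gcd(a, b, c) = 1.
Reduced forces 3a^2 <= |D| = 4388, so 1 <= a <= 38; b must have the parity of D, and c = (b^2 - D)/(4a) must be an integer >= a.
Enumerate a = 1..38, b in [-a, a]:
  a=1: (1, 0, 1097)  [1]
  a=2: (2, 2, 549)  [1]
  a=3: (3, -2, 366), (3, 2, 366)  [2]
  a=4..5: none
  a=6: (6, -2, 183), (6, 2, 183)  [2]
  a=7: (7, -6, 158), (7, 6, 158)  [2]
  a=8: none
  a=9: (9, -2, 122), (9, 2, 122)  [2]
  a=10: none
  a=11: (11, -10, 102), (11, 10, 102)  [2]
  a=12..13: none
  a=14: (14, -6, 79), (14, 6, 79)  [2]
  a=15..16: none
  a=17: (17, -10, 66), (17, 10, 66)  [2]
  a=18: (18, -2, 61), (18, 2, 61)  [2]
  a=19: (19, -18, 62), (19, 18, 62)  [2]
  a=20: none
  a=21: (21, -20, 57), (21, -8, 53), (21, 8, 53), (21, 20, 57)  [4]
  a=22: (22, -10, 51), (22, 10, 51)  [2]
  a=23..26: none
  a=27: (27, -16, 43), (27, 16, 43)  [2]
  a=28: none
  a=29: (29, -22, 42), (29, 22, 42)  [2]
  a=30: none
  a=31: (31, -18, 38), (31, 18, 38)  [2]
  a=32: none
  a=33: (33, -32, 41), (33, -10, 34), (33, 10, 34), (33, 32, 41)  [4]
  a=34..38: none
Total reduced forms: 1 + 1 + 2 + 2 + 2 + 2 + 2 + 2 + 2 + 2 + 2 + 4 + 2 + 2 + 2 + 2 + 4 = 36
h = 36

36


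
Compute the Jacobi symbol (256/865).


Compute (256/865) via quadratic reciprocity:
  pull out 2: (2/865) = +1  (since 865 mod 8 = 1)
  pull out 2: (2/865) = +1  (since 865 mod 8 = 1)
  pull out 2: (2/865) = +1  (since 865 mod 8 = 1)
  pull out 2: (2/865) = +1  (since 865 mod 8 = 1)
  pull out 2: (2/865) = +1  (since 865 mod 8 = 1)
  pull out 2: (2/865) = +1  (since 865 mod 8 = 1)
  pull out 2: (2/865) = +1  (since 865 mod 8 = 1)
  pull out 2: (2/865) = +1  (since 865 mod 8 = 1)
  (1/865) = 1
Product of signs = 1

1


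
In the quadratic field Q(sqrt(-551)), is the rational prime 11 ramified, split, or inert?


K = Q(sqrt(-551)). Since d mod 4 = 1, disc(K) = -551.
Check p | disc: -551 mod 11 = 10.
p does not divide disc. Compute Legendre symbol (d/p):
10^((11-1)/2) mod 11 = -1
(d/p) = -1, so p is inert: (p) stays prime with e=1, f=2, g=1.
Therefore p is inert.

inert


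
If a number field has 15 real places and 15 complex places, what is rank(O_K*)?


By Dirichlet's unit theorem:
rank = r1 + r2 - 1
= 15 + 15 - 1
= 29

29


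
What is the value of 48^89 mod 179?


p = 179 is prime and the exponent is (p-1)/2 = 89, so by Euler's criterion 48^89 = (48/179) = +1 or -1 mod 179.
Compute by square-and-multiply:
  89 = 64 + 16 + 8 + 1 (binary 1011001)
  Repeated squaring mod 179: 48^1 = 48, 48^2 = 156, 48^4 = 171, 48^8 = 64, 48^16 = 158, 48^32 = 83, 48^64 = 87
  48^89 = 48^64 * 48^16 * 48^8 * 48^1 = 87 * 158 * 64 * 48 mod 179
    87 * 158 = 13746 = 142 mod 179
    142 * 64 = 9088 = 138 mod 179
    138 * 48 = 6624 = 1 mod 179
  48^89 = 1 mod 179
Result 1: 48 is a quadratic residue mod 179.
48^89 mod 179 = 1

1


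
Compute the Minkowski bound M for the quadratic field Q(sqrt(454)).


d = 454, d mod 4 = 2, so disc(K) = 4d = 1816; |disc(K)| = 1816
Real quadratic field, so n = 2, s = r2 = 0, r1 = 2
M = (n!/n^n) * (4/pi)^s * sqrt(|disc(K)|) = (2!/2^2) * (4/pi)^0 * sqrt(1816)
= 0.5 * 1.000000 * 42.614552
= 21.3073

21.3073


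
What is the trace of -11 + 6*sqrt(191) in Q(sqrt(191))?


Tr(a + b*sqrt(d)) = (a + b*sqrt(d)) + (a - b*sqrt(d)) = 2a
= 2 * (-11)
= -22

-22


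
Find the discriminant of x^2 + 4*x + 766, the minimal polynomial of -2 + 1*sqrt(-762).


The element -2 + 1*sqrt(-762) has minimal polynomial:
x^2 + 4*x + 766
Discriminant = (4)^2 - 4*(766)
= 16 - 3064
= -3048

-3048


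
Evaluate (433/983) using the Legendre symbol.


p = 983 is prime, so compute (433/983) with the reciprocity algorithm (Jacobi-symbol steps: pull out 2s via (2/n), flip via reciprocity, reduce):
  reciprocity: (433/983) -> +(983/433)
  reduce: (117/433)
  reciprocity: (117/433) -> +(433/117)
  reduce: (82/117)
  pull out 2: (2/117) = -1  (since 117 mod 8 = 5)
  reciprocity: (41/117) -> +(117/41)
  reduce: (35/41)
  reciprocity: (35/41) -> +(41/35)
  reduce: (6/35)
  pull out 2: (2/35) = -1  (since 35 mod 8 = 3)
  reciprocity: (3/35) -> -(35/3)
  reduce: (2/3)
  pull out 2: (2/3) = -1  (since 3 mod 8 = 3)
  (1/3) = 1
Product of signs = 1
(433/983) = 1

1


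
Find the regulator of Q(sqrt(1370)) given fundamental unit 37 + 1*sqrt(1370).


epsilon = 37 + 1*sqrt(1370)
= 74.0135
R = ln(74.0135)
= 4.3042

4.3042


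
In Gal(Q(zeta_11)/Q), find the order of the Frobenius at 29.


The Frobenius at p in Gal(Q(zeta_n)/Q) = (Z/nZ)* is the class of p, so its order is ord_11(29), the smallest k >= 1 with 29^k = 1 mod 11.
n = 11 = 11, phi(11) = 10; the order divides phi(n).
Divisors of 10: 1, 2, 5, 10
Repeated squaring mod 11: 29^1 = 7, 29^2 = 5, 29^4 = 3, 29^8 = 9
Test divisors in increasing order:
  k=1: 29^1 = 7 mod 11
  k=2: 29^2 = 5 mod 11
  k=5: 29^5 = 3 * 7 = 10 mod 11
  k=10: 29^10 = 9 * 5 = 1 mod 11  <- first divisor giving 1
Order = 10

10


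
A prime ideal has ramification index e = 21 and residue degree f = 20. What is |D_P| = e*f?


|D_P| = e * f
= 21 * 20
= 420

420


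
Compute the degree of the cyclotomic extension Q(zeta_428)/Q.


The degree equals Euler's totient phi(428).
428 = 2^2 * 107
phi(428) = 212

212


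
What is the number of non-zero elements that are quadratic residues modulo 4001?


For prime p, the number of non-zero quadratic residues is (p-1)/2.
= (4001-1)/2
= 2000

2000


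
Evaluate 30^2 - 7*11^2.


x^2 - d*y^2
= 30^2 - 7*11^2
= 900 - 847
= 53

53


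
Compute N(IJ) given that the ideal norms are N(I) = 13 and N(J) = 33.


N(IJ) = N(I) * N(J)
= 13 * 33
= 429

429


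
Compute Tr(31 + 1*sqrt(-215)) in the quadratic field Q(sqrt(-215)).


Tr(a + b*sqrt(d)) = (a + b*sqrt(d)) + (a - b*sqrt(d)) = 2a
= 2 * (31)
= 62

62


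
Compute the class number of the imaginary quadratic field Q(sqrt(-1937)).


K = Q(sqrt(-1937)). d mod 4 = 3, so D = disc(K) = 4d = -7748
h(K) equals the number of primitive reduced positive-definite forms (a, b, c) = a*x^2 + b*x*y + c*y^2 with b^2 - 4ac = D,
where reduced means |b| <= a <= c, with b >= 0 whenever |b| = a or a = c, and primitive means gcd(a, b, c) = 1.
Reduced forces 3a^2 <= |D| = 7748, so 1 <= a <= 50; b must have the parity of D, and c = (b^2 - D)/(4a) must be an integer >= a.
Enumerate a = 1..50, b in [-a, a]:
  a=1: (1, 0, 1937)  [1]
  a=2: (2, 2, 969)  [1]
  a=3: (3, -2, 646), (3, 2, 646)  [2]
  a=4..5: none
  a=6: (6, -2, 323), (6, 2, 323)  [2]
  a=7: (7, -6, 278), (7, 6, 278)  [2]
  a=8: none
  a=9: (9, -8, 217), (9, 8, 217)  [2]
  a=10..12: none
  a=13: (13, 0, 149)  [1]
  a=14: (14, -6, 139), (14, 6, 139)  [2]
  a=15..16: none
  a=17: (17, -2, 114), (17, 2, 114)  [2]
  a=18: (18, -10, 109), (18, 10, 109)  [2]
  a=19: (19, -2, 102), (19, 2, 102)  [2]
  a=20: none
  a=21: (21, -20, 97), (21, -8, 93), (21, 8, 93), (21, 20, 97)  [4]
  a=22: none
  a=23: (23, -16, 87), (23, 16, 87)  [2]
  a=24..25: none
  a=26: (26, 26, 81)  [1]
  a=27: (27, -26, 78), (27, 26, 78)  [2]
  a=28: none
  a=29: (29, -16, 69), (29, 16, 69)  [2]
  a=30: none
  a=31: (31, -8, 63), (31, 8, 63)  [2]
  a=32..33: none
  a=34: (34, -2, 57), (34, 2, 57)  [2]
  a=35..37: none
  a=38: (38, -2, 51), (38, 2, 51)  [2]
  a=39: (39, -26, 54), (39, 26, 54)  [2]
  a=40: none
  a=41: (41, -40, 57), (41, 40, 57)  [2]
  a=42: (42, -34, 53), (42, -22, 49), (42, 22, 49), (42, 34, 53)  [4]
  a=43: (43, -32, 51), (43, 32, 51)  [2]
  a=44..45: none
  a=46: (46, -30, 47), (46, 30, 47)  [2]
  a=47..50: none
Total reduced forms: 1 + 1 + 2 + 2 + 2 + 2 + 1 + 2 + 2 + 2 + 2 + 4 + 2 + 1 + 2 + 2 + 2 + 2 + 2 + 2 + 2 + 4 + 2 + 2 = 48
h = 48

48


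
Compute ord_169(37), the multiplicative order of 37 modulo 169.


We want ord_169(37), the smallest k >= 1 with 37^k = 1 mod 169.
n = 169 = 13^2, phi(169) = 156; the order divides phi(n).
Divisors of 156: 1, 2, 3, 4, 6, 12, 13, 26, 39, 52, 78, 156
Repeated squaring mod 169: 37^1 = 37, 37^2 = 17, 37^4 = 120, 37^8 = 35, 37^16 = 42, 37^32 = 74, 37^64 = 68, 37^128 = 61
Test divisors in increasing order:
  k=1: 37^1 = 37 mod 169
  k=2: 37^2 = 17 mod 169
  k=3: 37^3 = 17 * 37 = 122 mod 169
  k=4: 37^4 = 120 mod 169
  k=6: 37^6 = 120 * 17 = 12 mod 169
  k=12: 37^12 = 35 * 120 = 144 mod 169
  k=13: 37^13 = 35 * 120 * 37 = 89 mod 169
  k=26: 37^26 = 42 * 35 * 17 = 147 mod 169
  k=39: 37^39 = 74 * 120 * 17 * 37 = 70 mod 169
  k=52: 37^52 = 74 * 42 * 120 = 146 mod 169
  k=78: 37^78 = 68 * 35 * 120 * 17 = 168 mod 169
  k=156: 37^156 = 61 * 42 * 35 * 120 = 1 mod 169  <- first divisor giving 1
Order = 156

156


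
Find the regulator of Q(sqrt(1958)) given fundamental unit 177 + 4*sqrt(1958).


epsilon = 177 + 4*sqrt(1958)
= 353.9972
R = ln(353.9972)
= 5.8693

5.8693


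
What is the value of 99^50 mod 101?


p = 101 is prime and the exponent is (p-1)/2 = 50, so by Euler's criterion 99^50 = (99/101) = +1 or -1 mod 101.
Compute by square-and-multiply:
  50 = 32 + 16 + 2 (binary 110010)
  Repeated squaring mod 101: 99^1 = 99, 99^2 = 4, 99^4 = 16, 99^8 = 54, 99^16 = 88, 99^32 = 68
  99^50 = 99^32 * 99^16 * 99^2 = 68 * 88 * 4 mod 101
    68 * 88 = 5984 = 25 mod 101
    25 * 4 = 100 = 100 mod 101
  99^50 = 100 mod 101
Result 100 = p - 1 = -1 mod 101: 99 is a quadratic non-residue mod 101. As a residue in [0, p-1] the value is 100.
99^50 mod 101 = 100

100


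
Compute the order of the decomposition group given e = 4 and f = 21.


|D_P| = e * f
= 4 * 21
= 84

84


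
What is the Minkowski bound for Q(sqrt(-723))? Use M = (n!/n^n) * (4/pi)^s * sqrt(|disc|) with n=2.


d = -723, d mod 4 = 1, so disc(K) = d = -723; |disc(K)| = 723
Imaginary quadratic field, so n = 2, s = r2 = 1, r1 = 0
M = (n!/n^n) * (4/pi)^s * sqrt(|disc(K)|) = (2!/2^2) * (4/pi)^1 * sqrt(723)
= 0.5 * 1.273240 * 26.888659
= 17.1179

17.1179


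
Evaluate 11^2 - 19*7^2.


x^2 - d*y^2
= 11^2 - 19*7^2
= 121 - 931
= -810

-810


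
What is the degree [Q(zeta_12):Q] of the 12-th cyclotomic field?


The degree equals Euler's totient phi(12).
12 = 2^2 * 3
phi(12) = 4

4


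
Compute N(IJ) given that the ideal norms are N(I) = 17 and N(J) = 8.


N(IJ) = N(I) * N(J)
= 17 * 8
= 136

136


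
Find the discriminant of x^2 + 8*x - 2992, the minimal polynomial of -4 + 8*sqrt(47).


The element -4 + 8*sqrt(47) has minimal polynomial:
x^2 + 8*x - 2992
Discriminant = (8)^2 - 4*(-2992)
= 64 + 11968
= 12032

12032


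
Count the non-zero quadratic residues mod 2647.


For prime p, the number of non-zero quadratic residues is (p-1)/2.
= (2647-1)/2
= 1323

1323


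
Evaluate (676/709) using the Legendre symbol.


p = 709 is prime, so compute (676/709) with the reciprocity algorithm (Jacobi-symbol steps: pull out 2s via (2/n), flip via reciprocity, reduce):
  pull out 2: (2/709) = -1  (since 709 mod 8 = 5)
  pull out 2: (2/709) = -1  (since 709 mod 8 = 5)
  reciprocity: (169/709) -> +(709/169)
  reduce: (33/169)
  reciprocity: (33/169) -> +(169/33)
  reduce: (4/33)
  pull out 2: (2/33) = +1  (since 33 mod 8 = 1)
  pull out 2: (2/33) = +1  (since 33 mod 8 = 1)
  (1/33) = 1
Product of signs = 1
(676/709) = 1

1
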